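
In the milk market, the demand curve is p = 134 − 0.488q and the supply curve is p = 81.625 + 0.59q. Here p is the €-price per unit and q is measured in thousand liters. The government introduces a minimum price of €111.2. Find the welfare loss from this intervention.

Competitive equilibrium: 134 − 0.488q = 81.625 + 0.59q → q* = 48.5853, p* = 110.2904.
At the floor p = 111.2, quantity demanded = (134 − 111.2)/0.488 = 46.7213.
Sellers' marginal cost at q' = 46.7213: 81.625 + 0.59·46.7213 = 109.1906.
Δq = 48.5853 − 46.7213 = 1.864; wedge = 111.2 − 109.1906 = 2.0094.
The triangle = ½ × 1.864 × 2.0094 = €1.87 thousand.

€1.87 thousand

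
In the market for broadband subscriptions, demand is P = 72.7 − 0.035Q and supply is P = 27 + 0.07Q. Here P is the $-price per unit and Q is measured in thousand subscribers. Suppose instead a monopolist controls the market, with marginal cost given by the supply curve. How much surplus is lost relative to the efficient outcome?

$621.57 thousand

Competitive equilibrium: 72.7 − 0.035Q = 27 + 0.07Q → Q* = 435.2381, P* = 57.4667.
Marginal revenue: MR = 72.7 − 0.07Q. Set MR = MC: 72.7 − 0.07Q = 27 + 0.07Q → Q_m = 326.4286.
Price P_m = 72.7 − 0.035·326.4286 = 61.275; MC(Q_m) = 27 + 0.07·326.4286 = 49.85.
Competitive Q* = 435.2381, so ΔQ = 108.8095; wedge = 61.275 − 49.85 = 11.425.
The triangle = ½ × 108.8095 × 11.425 = $621.57 thousand.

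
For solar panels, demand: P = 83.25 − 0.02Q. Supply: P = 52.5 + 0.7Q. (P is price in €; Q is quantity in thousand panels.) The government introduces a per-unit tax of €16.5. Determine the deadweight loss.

Competitive equilibrium: 83.25 − 0.02Q = 52.5 + 0.7Q → Q* = 42.7083, P* = 82.3958.
With the tax, the buyer price exceeds the seller price by 16.5: (83.25 − 0.02Q) − (52.5 + 0.7Q) = 16.5 → Q' = 19.7917.
ΔQ = 42.7083 − 19.7917 = 22.9166; the wedge equals the tax, 16.5.
DWL = ½ × 22.9166 × 16.5 = €189.06 thousand.

€189.06 thousand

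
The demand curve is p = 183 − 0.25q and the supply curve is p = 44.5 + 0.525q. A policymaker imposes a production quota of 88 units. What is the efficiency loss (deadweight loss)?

3188.45

Competitive equilibrium: 183 − 0.25q = 44.5 + 0.525q → q* = 178.7097, p* = 138.3226.
At q = 88: demand price = 183 − 0.25·88 = 161; supply price = 44.5 + 0.525·88 = 90.7.
Δq = 178.7097 − 88 = 90.7097; wedge = 161 − 90.7 = 70.3.
DWL = ½ × 90.7097 × 70.3 = 3188.45.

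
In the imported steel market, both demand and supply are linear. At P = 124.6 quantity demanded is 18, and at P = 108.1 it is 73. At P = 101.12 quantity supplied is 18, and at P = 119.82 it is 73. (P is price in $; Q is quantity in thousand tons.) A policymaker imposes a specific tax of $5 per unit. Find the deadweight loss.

Demand slope = (108.1 − 124.6)/(73 − 18) = −0.3, so P = 130 − 0.3Q.
Supply slope = (119.82 − 101.12)/(73 − 18) = 0.34, so P = 95 + 0.34Q.
Competitive equilibrium: 130 − 0.3Q = 95 + 0.34Q → Q* = 54.6875, P* = 113.5938.
With the tax, the buyer price exceeds the seller price by 5: (130 − 0.3Q) − (95 + 0.34Q) = 5 → Q' = 46.875.
ΔQ = 54.6875 − 46.875 = 7.8125; the wedge equals the tax, 5.
Deadweight loss = ½ × 7.8125 × 5 = $19.53 thousand.

$19.53 thousand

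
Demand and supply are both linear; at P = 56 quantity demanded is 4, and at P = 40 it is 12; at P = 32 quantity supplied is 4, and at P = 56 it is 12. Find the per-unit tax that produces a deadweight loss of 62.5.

25

Demand slope = (40 − 56)/(12 − 4) = −2, so P = 64 − 2Q.
Supply slope = (56 − 32)/(12 − 4) = 3, so P = 20 + 3Q.
Competitive equilibrium: 64 − 2Q = 20 + 3Q → Q* = 8.8, P* = 46.4.
A tax t gives ΔQ = t/5 and wedge t, so DWL = t²/10.
t²/10 = 62.5 → t² = 625 → t = 25.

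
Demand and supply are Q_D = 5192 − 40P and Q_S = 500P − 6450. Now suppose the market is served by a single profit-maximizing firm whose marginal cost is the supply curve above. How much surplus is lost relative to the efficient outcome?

58493.63

In inverse form: demand P = 129.8 − 0.025Q, supply P = 12.9 + 0.002Q.
Competitive equilibrium: 129.8 − 0.025Q = 12.9 + 0.002Q → Q* = 4329.62963, P* = 21.559259.
Marginal revenue: MR = 129.8 − 0.05Q. Set MR = MC: 129.8 − 0.05Q = 12.9 + 0.002Q → Q_m = 2248.076923.
Price P_m = 129.8 − 0.025·2248.076923 = 73.598077; MC(Q_m) = 12.9 + 0.002·2248.076923 = 17.396154.
Competitive Q* = 4329.62963, so ΔQ = 2081.552707; wedge = 73.598077 − 17.396154 = 56.201923.
Deadweight loss = ½ × 2081.552707 × 56.201923 = 58493.63.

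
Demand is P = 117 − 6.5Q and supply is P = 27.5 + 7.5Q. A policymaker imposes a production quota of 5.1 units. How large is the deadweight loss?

11.70

Competitive equilibrium: 117 − 6.5Q = 27.5 + 7.5Q → Q* = 6.3929, P* = 75.4464.
At Q = 5.1: demand price = 117 − 6.5·5.1 = 83.85; supply price = 27.5 + 7.5·5.1 = 65.75.
ΔQ = 6.3929 − 5.1 = 1.2929; wedge = 83.85 − 65.75 = 18.1.
Deadweight loss = ½ × 1.2929 × 18.1 = 11.70.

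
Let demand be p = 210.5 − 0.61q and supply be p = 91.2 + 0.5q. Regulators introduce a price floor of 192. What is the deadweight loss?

Competitive equilibrium: 210.5 − 0.61q = 91.2 + 0.5q → q* = 107.4775, p* = 144.9387.
At the floor p = 192, quantity demanded = (210.5 − 192)/0.61 = 30.3279.
Sellers' marginal cost at q' = 30.3279: 91.2 + 0.5·30.3279 = 106.364.
Δq = 107.4775 − 30.3279 = 77.1496; wedge = 192 − 106.364 = 85.636.
Deadweight loss = ½ × 77.1496 × 85.636 = 3303.39.

3303.39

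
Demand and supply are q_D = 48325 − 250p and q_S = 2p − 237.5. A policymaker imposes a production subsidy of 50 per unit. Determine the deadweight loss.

In inverse form: demand p = 193.3 − 0.004q, supply p = 118.75 + 0.5q.
Competitive equilibrium: 193.3 − 0.004q = 118.75 + 0.5q → q* = 147.9167, p* = 192.7083.
The subsidy lowers effective supply by 50: p = 68.75 + 0.5q.
New quantity: 193.3 − 0.004q = 68.75 + 0.5q → q' = 247.123.
Overproduction Δq = 247.123 − 147.9167 = 99.2063; wedge = subsidy = 50.
The triangle = ½ × 99.2063 × 50 = 2480.16.

2480.16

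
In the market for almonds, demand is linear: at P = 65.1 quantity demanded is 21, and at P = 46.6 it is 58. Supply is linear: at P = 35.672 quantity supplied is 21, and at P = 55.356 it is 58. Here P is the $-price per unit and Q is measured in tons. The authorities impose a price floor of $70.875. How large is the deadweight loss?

Demand slope = (46.6 − 65.1)/(58 − 21) = −0.5, so P = 75.6 − 0.5Q.
Supply slope = (55.356 − 35.672)/(58 − 21) = 0.532, so P = 24.5 + 0.532Q.
Competitive equilibrium: 75.6 − 0.5Q = 24.5 + 0.532Q → Q* = 49.5155, P* = 50.8422.
At the floor P = 70.875, quantity demanded = (75.6 − 70.875)/0.5 = 9.45.
Sellers' marginal cost at Q' = 9.45: 24.5 + 0.532·9.45 = 29.5274.
ΔQ = 49.5155 − 9.45 = 40.0655; wedge = 70.875 − 29.5274 = 41.3476.
DWL = ½ × 40.0655 × 41.3476 = $828.31.

$828.31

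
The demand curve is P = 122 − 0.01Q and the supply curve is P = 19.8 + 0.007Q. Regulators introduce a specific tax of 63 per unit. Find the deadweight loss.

116735.29

Competitive equilibrium: 122 − 0.01Q = 19.8 + 0.007Q → Q* = 6011.7647, P* = 61.8824.
With the tax, the buyer price exceeds the seller price by 63: (122 − 0.01Q) − (19.8 + 0.007Q) = 63 → Q' = 2305.8824.
ΔQ = 6011.7647 − 2305.8824 = 3705.8823; the wedge equals the tax, 63.
Deadweight loss = ½ × 3705.8823 × 63 = 116735.29.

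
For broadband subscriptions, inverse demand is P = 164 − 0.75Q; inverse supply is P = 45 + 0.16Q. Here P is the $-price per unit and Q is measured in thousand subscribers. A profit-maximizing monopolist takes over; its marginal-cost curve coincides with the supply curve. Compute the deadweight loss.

$1588.29 thousand

Competitive equilibrium: 164 − 0.75Q = 45 + 0.16Q → Q* = 130.7692, P* = 65.9231.
Marginal revenue: MR = 164 − 1.5Q. Set MR = MC: 164 − 1.5Q = 45 + 0.16Q → Q_m = 71.6867.
Price P_m = 164 − 0.75·71.6867 = 110.235; MC(Q_m) = 45 + 0.16·71.6867 = 56.4699.
Competitive Q* = 130.7692, so ΔQ = 59.0825; wedge = 110.235 − 56.4699 = 53.7651.
Deadweight loss = ½ × 59.0825 × 53.7651 = $1588.29 thousand.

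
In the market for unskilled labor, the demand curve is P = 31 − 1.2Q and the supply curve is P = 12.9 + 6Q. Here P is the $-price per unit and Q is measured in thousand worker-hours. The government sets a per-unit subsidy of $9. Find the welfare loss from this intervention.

Competitive equilibrium: 31 − 1.2Q = 12.9 + 6Q → Q* = 2.5139, P* = 27.9833.
The subsidy lowers effective supply by 9: P = 3.9 + 6Q.
New quantity: 31 − 1.2Q = 3.9 + 6Q → Q' = 3.7639.
Overproduction ΔQ = 3.7639 − 2.5139 = 1.25; wedge = subsidy = 9.
Deadweight loss = ½ × 1.25 × 9 = $5.625 thousand.

$5.625 thousand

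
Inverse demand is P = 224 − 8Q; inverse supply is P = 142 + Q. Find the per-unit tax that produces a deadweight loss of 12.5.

Competitive equilibrium: 224 − 8Q = 142 + Q → Q* = 9.1111, P* = 151.1111.
A tax t gives ΔQ = t/9 and wedge t, so DWL = t²/18.
t²/18 = 12.5 → t² = 225 → t = 15.

15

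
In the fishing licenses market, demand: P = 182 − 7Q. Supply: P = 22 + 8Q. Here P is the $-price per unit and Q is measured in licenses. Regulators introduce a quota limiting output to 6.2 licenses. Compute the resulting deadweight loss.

Competitive equilibrium: 182 − 7Q = 22 + 8Q → Q* = 10.6667, P* = 107.3333.
At Q = 6.2: demand price = 182 − 7·6.2 = 138.6; supply price = 22 + 8·6.2 = 71.6.
ΔQ = 10.6667 − 6.2 = 4.4667; wedge = 138.6 − 71.6 = 67.
Welfare loss = ½ × 4.4667 × 67 = $149.63.

$149.63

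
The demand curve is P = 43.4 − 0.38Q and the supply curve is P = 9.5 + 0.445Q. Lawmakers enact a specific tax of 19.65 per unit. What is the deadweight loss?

234.01

Competitive equilibrium: 43.4 − 0.38Q = 9.5 + 0.445Q → Q* = 41.0909, P* = 27.7855.
With the tax, the buyer price exceeds the seller price by 19.65: (43.4 − 0.38Q) − (9.5 + 0.445Q) = 19.65 → Q' = 17.2727.
ΔQ = 41.0909 − 17.2727 = 23.8182; the wedge equals the tax, 19.65.
DWL = ½ × 23.8182 × 19.65 = 234.01.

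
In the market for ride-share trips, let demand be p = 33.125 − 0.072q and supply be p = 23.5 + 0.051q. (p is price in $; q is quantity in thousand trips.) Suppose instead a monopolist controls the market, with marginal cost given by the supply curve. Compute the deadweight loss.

$51.34 thousand

Competitive equilibrium: 33.125 − 0.072q = 23.5 + 0.051q → q* = 78.252, p* = 27.4909.
Marginal revenue: MR = 33.125 − 0.144q. Set MR = MC: 33.125 − 0.144q = 23.5 + 0.051q → q_m = 49.359.
Price p_m = 33.125 − 0.072·49.359 = 29.5712; MC(q_m) = 23.5 + 0.051·49.359 = 26.0173.
Competitive q* = 78.252, so Δq = 28.893; wedge = 29.5712 − 26.0173 = 3.5539.
Welfare loss = ½ × 28.893 × 3.5539 = $51.34 thousand.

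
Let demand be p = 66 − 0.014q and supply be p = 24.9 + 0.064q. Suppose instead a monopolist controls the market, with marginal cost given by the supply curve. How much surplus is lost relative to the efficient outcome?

Competitive equilibrium: 66 − 0.014q = 24.9 + 0.064q → q* = 526.9231, p* = 58.6231.
Marginal revenue: MR = 66 − 0.028q. Set MR = MC: 66 − 0.028q = 24.9 + 0.064q → q_m = 446.7391.
Price p_m = 66 − 0.014·446.7391 = 59.7457; MC(q_m) = 24.9 + 0.064·446.7391 = 53.4913.
Competitive q* = 526.9231, so Δq = 80.184; wedge = 59.7457 − 53.4913 = 6.2544.
The triangle = ½ × 80.184 × 6.2544 = 250.75.

250.75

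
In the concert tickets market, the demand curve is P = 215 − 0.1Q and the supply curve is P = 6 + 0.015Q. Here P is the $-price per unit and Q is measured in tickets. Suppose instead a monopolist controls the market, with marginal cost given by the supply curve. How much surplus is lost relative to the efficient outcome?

Competitive equilibrium: 215 − 0.1Q = 6 + 0.015Q → Q* = 1817.3913, P* = 33.2609.
Marginal revenue: MR = 215 − 0.2Q. Set MR = MC: 215 − 0.2Q = 6 + 0.015Q → Q_m = 972.093.
Price P_m = 215 − 0.1·972.093 = 117.7907; MC(Q_m) = 6 + 0.015·972.093 = 20.5814.
Competitive Q* = 1817.3913, so ΔQ = 845.2983; wedge = 117.7907 − 20.5814 = 97.2093.
Deadweight loss = ½ × 845.2983 × 97.2093 = $41085.43.

$41085.43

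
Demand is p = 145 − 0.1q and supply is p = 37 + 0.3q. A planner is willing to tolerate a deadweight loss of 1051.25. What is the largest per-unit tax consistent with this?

29

Competitive equilibrium: 145 − 0.1q = 37 + 0.3q → q* = 270, p* = 118.
A tax t gives Δq = t/0.4 and wedge t, so DWL = t²/0.8.
t²/0.8 = 1051.25 → t² = 841 → t = 29.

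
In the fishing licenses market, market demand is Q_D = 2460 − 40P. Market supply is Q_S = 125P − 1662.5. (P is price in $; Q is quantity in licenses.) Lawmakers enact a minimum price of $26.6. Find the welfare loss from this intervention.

$68.87

In inverse form: demand P = 61.5 − 0.025Q, supply P = 13.3 + 0.008Q.
Competitive equilibrium: 61.5 − 0.025Q = 13.3 + 0.008Q → Q* = 1460.6061, P* = 24.9848.
At the floor P = 26.6, quantity demanded = (61.5 − 26.6)/0.025 = 1396.
Sellers' marginal cost at Q' = 1396: 13.3 + 0.008·1396 = 24.468.
ΔQ = 1460.6061 − 1396 = 64.6061; wedge = 26.6 − 24.468 = 2.132.
Deadweight loss = ½ × 64.6061 × 2.132 = $68.87.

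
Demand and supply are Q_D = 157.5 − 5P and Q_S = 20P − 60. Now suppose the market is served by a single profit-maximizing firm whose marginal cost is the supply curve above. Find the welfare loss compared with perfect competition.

In inverse form: demand P = 31.5 − 0.2Q, supply P = 3 + 0.05Q.
Competitive equilibrium: 31.5 − 0.2Q = 3 + 0.05Q → Q* = 114, P* = 8.7.
Marginal revenue: MR = 31.5 − 0.4Q. Set MR = MC: 31.5 − 0.4Q = 3 + 0.05Q → Q_m = 63.3333.
Price P_m = 31.5 − 0.2·63.3333 = 18.8333; MC(Q_m) = 3 + 0.05·63.3333 = 6.1667.
Competitive Q* = 114, so ΔQ = 50.6667; wedge = 18.8333 − 6.1667 = 12.6666.
The triangle = ½ × 50.6667 × 12.6666 = 320.89.

320.89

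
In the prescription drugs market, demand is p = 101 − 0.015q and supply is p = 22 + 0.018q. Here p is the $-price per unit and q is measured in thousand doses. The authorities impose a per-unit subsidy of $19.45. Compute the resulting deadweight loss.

Competitive equilibrium: 101 − 0.015q = 22 + 0.018q → q* = 2393.9394, p* = 65.0909.
The subsidy lowers effective supply by 19.45: p = 2.55 + 0.018q.
New quantity: 101 − 0.015q = 2.55 + 0.018q → q' = 2983.3333.
Overproduction Δq = 2983.3333 − 2393.9394 = 589.3939; wedge = subsidy = 19.45.
The triangle = ½ × 589.3939 × 19.45 = $5731.86 thousand.

$5731.86 thousand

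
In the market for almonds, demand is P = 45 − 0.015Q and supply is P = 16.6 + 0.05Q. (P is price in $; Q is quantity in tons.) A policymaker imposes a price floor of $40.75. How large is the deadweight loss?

$766.67

Competitive equilibrium: 45 − 0.015Q = 16.6 + 0.05Q → Q* = 436.9231, P* = 38.4462.
At the floor P = 40.75, quantity demanded = (45 − 40.75)/0.015 = 283.3333.
Sellers' marginal cost at Q' = 283.3333: 16.6 + 0.05·283.3333 = 30.7667.
ΔQ = 436.9231 − 283.3333 = 153.5898; wedge = 40.75 − 30.7667 = 9.9833.
DWL = ½ × 153.5898 × 9.9833 = $766.67.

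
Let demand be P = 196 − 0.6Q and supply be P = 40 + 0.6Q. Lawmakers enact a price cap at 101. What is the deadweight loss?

Competitive equilibrium: 196 − 0.6Q = 40 + 0.6Q → Q* = 130, P* = 118.
At the ceiling P = 101, quantity supplied = (101 − 40)/0.6 = 101.6667.
Willingness to pay at Q' = 101.6667: 196 − 0.6·101.6667 = 135.
ΔQ = 130 − 101.6667 = 28.3333; wedge = 135 − 101 = 34.
Welfare loss = ½ × 28.3333 × 34 = 481.67.

481.67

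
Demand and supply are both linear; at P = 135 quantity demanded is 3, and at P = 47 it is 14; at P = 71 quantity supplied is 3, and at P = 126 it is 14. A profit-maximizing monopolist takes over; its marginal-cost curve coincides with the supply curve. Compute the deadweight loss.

Demand slope = (47 − 135)/(14 − 3) = −8, so P = 159 − 8Q.
Supply slope = (126 − 71)/(14 − 3) = 5, so P = 56 + 5Q.
Competitive equilibrium: 159 − 8Q = 56 + 5Q → Q* = 7.9231, P* = 95.6154.
Marginal revenue: MR = 159 − 16Q. Set MR = MC: 159 − 16Q = 56 + 5Q → Q_m = 4.9048.
Price P_m = 159 − 8·4.9048 = 119.7616; MC(Q_m) = 56 + 5·4.9048 = 80.524.
Competitive Q* = 7.9231, so ΔQ = 3.0183; wedge = 119.7616 − 80.524 = 39.2376.
Deadweight loss = ½ × 3.0183 × 39.2376 = 59.22.

59.22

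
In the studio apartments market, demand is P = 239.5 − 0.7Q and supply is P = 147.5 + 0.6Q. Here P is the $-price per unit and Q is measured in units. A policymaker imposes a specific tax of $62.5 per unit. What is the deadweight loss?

$1502.40

Competitive equilibrium: 239.5 − 0.7Q = 147.5 + 0.6Q → Q* = 70.7692, P* = 189.9615.
With the tax, the buyer price exceeds the seller price by 62.5: (239.5 − 0.7Q) − (147.5 + 0.6Q) = 62.5 → Q' = 22.6923.
ΔQ = 70.7692 − 22.6923 = 48.0769; the wedge equals the tax, 62.5.
DWL = ½ × 48.0769 × 62.5 = $1502.40.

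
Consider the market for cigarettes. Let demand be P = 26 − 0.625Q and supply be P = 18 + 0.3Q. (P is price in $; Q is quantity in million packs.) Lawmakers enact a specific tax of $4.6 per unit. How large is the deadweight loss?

Competitive equilibrium: 26 − 0.625Q = 18 + 0.3Q → Q* = 8.6486, P* = 20.5946.
With the tax, the buyer price exceeds the seller price by 4.6: (26 − 0.625Q) − (18 + 0.3Q) = 4.6 → Q' = 3.6757.
ΔQ = 8.6486 − 3.6757 = 4.9729; the wedge equals the tax, 4.6.
Welfare loss = ½ × 4.9729 × 4.6 = $11.44 million.

$11.44 million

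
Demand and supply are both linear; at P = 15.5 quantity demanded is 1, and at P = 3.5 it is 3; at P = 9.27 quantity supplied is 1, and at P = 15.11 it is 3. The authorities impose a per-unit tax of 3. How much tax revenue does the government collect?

4.09

Demand slope = (3.5 − 15.5)/(3 − 1) = −6, so P = 21.5 − 6Q.
Supply slope = (15.11 − 9.27)/(3 − 1) = 2.92, so P = 6.35 + 2.92Q.
Competitive equilibrium: 21.5 − 6Q = 6.35 + 2.92Q → Q* = 1.6984, P* = 11.3094.
With the tax, the buyer price exceeds the seller price by 3: (21.5 − 6Q) − (6.35 + 2.92Q) = 3 → Q' = 1.3621.
Tax revenue = 3 × 1.3621 = 4.09.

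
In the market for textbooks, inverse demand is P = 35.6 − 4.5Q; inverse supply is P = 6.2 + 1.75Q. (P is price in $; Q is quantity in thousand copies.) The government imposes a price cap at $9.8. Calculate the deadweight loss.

Competitive equilibrium: 35.6 − 4.5Q = 6.2 + 1.75Q → Q* = 4.704, P* = 14.432.
At the ceiling P = 9.8, quantity supplied = (9.8 − 6.2)/1.75 = 2.0571.
Willingness to pay at Q' = 2.0571: 35.6 − 4.5·2.0571 = 26.3431.
ΔQ = 4.704 − 2.0571 = 2.6469; wedge = 26.3431 − 9.8 = 16.5431.
The triangle = ½ × 2.6469 × 16.5431 = $21.89 thousand.

$21.89 thousand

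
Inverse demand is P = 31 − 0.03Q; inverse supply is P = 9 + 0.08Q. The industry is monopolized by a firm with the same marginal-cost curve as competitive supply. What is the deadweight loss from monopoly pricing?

101.02

Competitive equilibrium: 31 − 0.03Q = 9 + 0.08Q → Q* = 200, P* = 25.
Marginal revenue: MR = 31 − 0.06Q. Set MR = MC: 31 − 0.06Q = 9 + 0.08Q → Q_m = 157.1429.
Price P_m = 31 − 0.03·157.1429 = 26.2857; MC(Q_m) = 9 + 0.08·157.1429 = 21.5714.
Competitive Q* = 200, so ΔQ = 42.8571; wedge = 26.2857 − 21.5714 = 4.7143.
DWL = ½ × 42.8571 × 4.7143 = 101.02.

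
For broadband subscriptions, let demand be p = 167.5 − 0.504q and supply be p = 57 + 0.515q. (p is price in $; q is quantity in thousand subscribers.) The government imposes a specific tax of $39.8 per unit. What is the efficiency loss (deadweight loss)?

Competitive equilibrium: 167.5 − 0.504q = 57 + 0.515q → q* = 108.4396, p* = 112.8464.
With the tax, the buyer price exceeds the seller price by 39.8: (167.5 − 0.504q) − (57 + 0.515q) = 39.8 → q' = 69.3817.
Δq = 108.4396 − 69.3817 = 39.0579; the wedge equals the tax, 39.8.
Welfare loss = ½ × 39.0579 × 39.8 = $777.25 thousand.

$777.25 thousand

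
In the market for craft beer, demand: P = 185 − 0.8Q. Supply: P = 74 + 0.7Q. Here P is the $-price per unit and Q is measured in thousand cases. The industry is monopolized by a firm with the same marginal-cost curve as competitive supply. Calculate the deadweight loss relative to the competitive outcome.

$496.88 thousand

Competitive equilibrium: 185 − 0.8Q = 74 + 0.7Q → Q* = 74, P* = 125.8.
Marginal revenue: MR = 185 − 1.6Q. Set MR = MC: 185 − 1.6Q = 74 + 0.7Q → Q_m = 48.2609.
Price P_m = 185 − 0.8·48.2609 = 146.3913; MC(Q_m) = 74 + 0.7·48.2609 = 107.7826.
Competitive Q* = 74, so ΔQ = 25.7391; wedge = 146.3913 − 107.7826 = 38.6087.
DWL = ½ × 25.7391 × 38.6087 = $496.88 thousand.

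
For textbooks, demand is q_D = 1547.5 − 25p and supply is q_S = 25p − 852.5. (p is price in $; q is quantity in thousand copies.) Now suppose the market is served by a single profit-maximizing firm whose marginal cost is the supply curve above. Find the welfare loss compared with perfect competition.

In inverse form: demand p = 61.9 − 0.04q, supply p = 34.1 + 0.04q.
Competitive equilibrium: 61.9 − 0.04q = 34.1 + 0.04q → q* = 347.5, p* = 48.
Marginal revenue: MR = 61.9 − 0.08q. Set MR = MC: 61.9 − 0.08q = 34.1 + 0.04q → q_m = 231.6667.
Price p_m = 61.9 − 0.04·231.6667 = 52.6333; MC(q_m) = 34.1 + 0.04·231.6667 = 43.3667.
Competitive q* = 347.5, so Δq = 115.8333; wedge = 52.6333 − 43.3667 = 9.2666.
Deadweight loss = ½ × 115.8333 × 9.2666 = $536.69 thousand.

$536.69 thousand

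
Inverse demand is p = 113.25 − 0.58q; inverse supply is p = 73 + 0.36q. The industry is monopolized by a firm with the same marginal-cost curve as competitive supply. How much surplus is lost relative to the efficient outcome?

125.47

Competitive equilibrium: 113.25 − 0.58q = 73 + 0.36q → q* = 42.8191, p* = 88.4149.
Marginal revenue: MR = 113.25 − 1.16q. Set MR = MC: 113.25 − 1.16q = 73 + 0.36q → q_m = 26.4803.
Price p_m = 113.25 − 0.58·26.4803 = 97.8914; MC(q_m) = 73 + 0.36·26.4803 = 82.5329.
Competitive q* = 42.8191, so Δq = 16.3388; wedge = 97.8914 − 82.5329 = 15.3585.
Deadweight loss = ½ × 16.3388 × 15.3585 = 125.47.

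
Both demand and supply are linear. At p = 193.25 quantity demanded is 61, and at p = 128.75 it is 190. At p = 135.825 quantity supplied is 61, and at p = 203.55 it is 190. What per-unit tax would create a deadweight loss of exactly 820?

41

Demand slope = (128.75 − 193.25)/(190 − 61) = −0.5, so p = 223.75 − 0.5q.
Supply slope = (203.55 − 135.825)/(190 − 61) = 0.525, so p = 103.8 + 0.525q.
Competitive equilibrium: 223.75 − 0.5q = 103.8 + 0.525q → q* = 117.0244, p* = 165.2378.
A tax t gives Δq = t/1.025 and wedge t, so DWL = t²/2.05.
t²/2.05 = 820 → t² = 1681 → t = 41.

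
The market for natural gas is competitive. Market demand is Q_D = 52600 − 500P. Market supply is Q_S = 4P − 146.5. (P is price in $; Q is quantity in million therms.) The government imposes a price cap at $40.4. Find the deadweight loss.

$8323.66 million

In inverse form: demand P = 105.2 − 0.002Q, supply P = 36.625 + 0.25Q.
Competitive equilibrium: 105.2 − 0.002Q = 36.625 + 0.25Q → Q* = 272.123, P* = 104.6558.
At the ceiling P = 40.4, quantity supplied = (40.4 − 36.625)/0.25 = 15.1.
Willingness to pay at Q' = 15.1: 105.2 − 0.002·15.1 = 105.1698.
ΔQ = 272.123 − 15.1 = 257.023; wedge = 105.1698 − 40.4 = 64.7698.
Welfare loss = ½ × 257.023 × 64.7698 = $8323.66 million.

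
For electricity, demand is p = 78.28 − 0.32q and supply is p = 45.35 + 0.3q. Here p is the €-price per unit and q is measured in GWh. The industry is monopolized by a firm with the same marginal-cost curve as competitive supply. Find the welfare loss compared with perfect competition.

Competitive equilibrium: 78.28 − 0.32q = 45.35 + 0.3q → q* = 53.1129, p* = 61.2839.
Marginal revenue: MR = 78.28 − 0.64q. Set MR = MC: 78.28 − 0.64q = 45.35 + 0.3q → q_m = 35.0319.
Price p_m = 78.28 − 0.32·35.0319 = 67.0698; MC(q_m) = 45.35 + 0.3·35.0319 = 55.8596.
Competitive q* = 53.1129, so Δq = 18.081; wedge = 67.0698 − 55.8596 = 11.2102.
Welfare loss = ½ × 18.081 × 11.2102 = €101.35.

€101.35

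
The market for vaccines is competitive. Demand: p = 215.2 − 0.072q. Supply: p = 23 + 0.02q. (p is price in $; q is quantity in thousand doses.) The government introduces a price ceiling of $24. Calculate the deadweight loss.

$191270.43 thousand

Competitive equilibrium: 215.2 − 0.072q = 23 + 0.02q → q* = 2089.1304, p* = 64.7826.
At the ceiling p = 24, quantity supplied = (24 − 23)/0.02 = 50.
Willingness to pay at q' = 50: 215.2 − 0.072·50 = 211.6.
Δq = 2089.1304 − 50 = 2039.1304; wedge = 211.6 − 24 = 187.6.
Welfare loss = ½ × 2039.1304 × 187.6 = $191270.43 thousand.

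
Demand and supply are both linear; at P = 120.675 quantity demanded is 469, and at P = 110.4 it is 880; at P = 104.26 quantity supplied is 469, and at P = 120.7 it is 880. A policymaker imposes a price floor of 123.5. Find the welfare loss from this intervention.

4342.60

Demand slope = (110.4 − 120.675)/(880 − 469) = −0.025, so P = 132.4 − 0.025Q.
Supply slope = (120.7 − 104.26)/(880 − 469) = 0.04, so P = 85.5 + 0.04Q.
Competitive equilibrium: 132.4 − 0.025Q = 85.5 + 0.04Q → Q* = 721.5385, P* = 114.3615.
At the floor P = 123.5, quantity demanded = (132.4 − 123.5)/0.025 = 356.
Sellers' marginal cost at Q' = 356: 85.5 + 0.04·356 = 99.74.
ΔQ = 721.5385 − 356 = 365.5385; wedge = 123.5 − 99.74 = 23.76.
Deadweight loss = ½ × 365.5385 × 23.76 = 4342.60.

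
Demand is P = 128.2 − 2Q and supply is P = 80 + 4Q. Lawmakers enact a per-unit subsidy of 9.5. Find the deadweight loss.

7.52

Competitive equilibrium: 128.2 − 2Q = 80 + 4Q → Q* = 8.0333, P* = 112.1333.
The subsidy lowers effective supply by 9.5: P = 70.5 + 4Q.
New quantity: 128.2 − 2Q = 70.5 + 4Q → Q' = 9.6167.
Overproduction ΔQ = 9.6167 − 8.0333 = 1.5834; wedge = subsidy = 9.5.
DWL = ½ × 1.5834 × 9.5 = 7.52.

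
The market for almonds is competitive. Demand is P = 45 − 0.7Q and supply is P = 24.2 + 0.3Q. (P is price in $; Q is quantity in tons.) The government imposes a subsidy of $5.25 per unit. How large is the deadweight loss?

$13.78

Competitive equilibrium: 45 − 0.7Q = 24.2 + 0.3Q → Q* = 20.8, P* = 30.44.
The subsidy lowers effective supply by 5.25: P = 18.95 + 0.3Q.
New quantity: 45 − 0.7Q = 18.95 + 0.3Q → Q' = 26.05.
Overproduction ΔQ = 26.05 − 20.8 = 5.25; wedge = subsidy = 5.25.
DWL = ½ × 5.25 × 5.25 = $13.78.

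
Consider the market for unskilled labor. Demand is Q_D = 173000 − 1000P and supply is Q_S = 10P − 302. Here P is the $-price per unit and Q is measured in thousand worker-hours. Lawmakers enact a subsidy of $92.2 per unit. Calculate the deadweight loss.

$42083.37 thousand

In inverse form: demand P = 173 − 0.001Q, supply P = 30.2 + 0.1Q.
Competitive equilibrium: 173 − 0.001Q = 30.2 + 0.1Q → Q* = 1413.8614, P* = 171.5861.
The subsidy lowers effective supply by 92.2: P = 0.1Q − 62.
New quantity: 173 − 0.001Q = 0.1Q − 62 → Q' = 2326.7327.
Overproduction ΔQ = 2326.7327 − 1413.8614 = 912.8713; wedge = subsidy = 92.2.
DWL = ½ × 912.8713 × 92.2 = $42083.37 thousand.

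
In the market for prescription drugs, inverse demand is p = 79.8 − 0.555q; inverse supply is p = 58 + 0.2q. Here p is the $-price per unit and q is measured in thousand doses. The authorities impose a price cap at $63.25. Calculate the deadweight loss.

Competitive equilibrium: 79.8 − 0.555q = 58 + 0.2q → q* = 28.8742, p* = 63.7748.
At the ceiling p = 63.25, quantity supplied = (63.25 − 58)/0.2 = 26.25.
Willingness to pay at q' = 26.25: 79.8 − 0.555·26.25 = 65.2313.
Δq = 28.8742 − 26.25 = 2.6242; wedge = 65.2313 − 63.25 = 1.9813.
DWL = ½ × 2.6242 × 1.9813 = $2.60 thousand.

$2.60 thousand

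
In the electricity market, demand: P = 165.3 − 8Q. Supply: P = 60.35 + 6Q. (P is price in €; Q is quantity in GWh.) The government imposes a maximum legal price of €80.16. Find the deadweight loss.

€123.17

Competitive equilibrium: 165.3 − 8Q = 60.35 + 6Q → Q* = 7.4964, P* = 105.3286.
At the ceiling P = 80.16, quantity supplied = (80.16 − 60.35)/6 = 3.3017.
Willingness to pay at Q' = 3.3017: 165.3 − 8·3.3017 = 138.8864.
ΔQ = 7.4964 − 3.3017 = 4.1947; wedge = 138.8864 − 80.16 = 58.7264.
Deadweight loss = ½ × 4.1947 × 58.7264 = €123.17.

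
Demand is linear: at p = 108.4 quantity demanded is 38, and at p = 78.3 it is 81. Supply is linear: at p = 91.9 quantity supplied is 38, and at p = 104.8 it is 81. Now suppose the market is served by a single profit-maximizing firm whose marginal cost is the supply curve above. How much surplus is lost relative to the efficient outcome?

Demand slope = (78.3 − 108.4)/(81 − 38) = −0.7, so p = 135 − 0.7q.
Supply slope = (104.8 − 91.9)/(81 − 38) = 0.3, so p = 80.5 + 0.3q.
Competitive equilibrium: 135 − 0.7q = 80.5 + 0.3q → q* = 54.5, p* = 96.85.
Marginal revenue: MR = 135 − 1.4q. Set MR = MC: 135 − 1.4q = 80.5 + 0.3q → q_m = 32.0588.
Price p_m = 135 − 0.7·32.0588 = 112.5588; MC(q_m) = 80.5 + 0.3·32.0588 = 90.1176.
Competitive q* = 54.5, so Δq = 22.4412; wedge = 112.5588 − 90.1176 = 22.4412.
Deadweight loss = ½ × 22.4412 × 22.4412 = 251.80.

251.80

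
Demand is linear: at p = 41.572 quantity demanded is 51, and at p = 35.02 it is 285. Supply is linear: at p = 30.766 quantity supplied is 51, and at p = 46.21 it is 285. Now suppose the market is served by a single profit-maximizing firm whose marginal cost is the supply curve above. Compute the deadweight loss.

68.18

Demand slope = (35.02 − 41.572)/(285 − 51) = −0.028, so p = 43 − 0.028q.
Supply slope = (46.21 − 30.766)/(285 − 51) = 0.066, so p = 27.4 + 0.066q.
Competitive equilibrium: 43 − 0.028q = 27.4 + 0.066q → q* = 165.95745, p* = 38.35319.
Marginal revenue: MR = 43 − 0.056q. Set MR = MC: 43 − 0.056q = 27.4 + 0.066q → q_m = 127.86885.
Price p_m = 43 − 0.028·127.86885 = 39.41967; MC(q_m) = 27.4 + 0.066·127.86885 = 35.83934.
Competitive q* = 165.95745, so Δq = 38.0886; wedge = 39.41967 − 35.83934 = 3.58033.
Deadweight loss = ½ × 38.0886 × 3.58033 = 68.18.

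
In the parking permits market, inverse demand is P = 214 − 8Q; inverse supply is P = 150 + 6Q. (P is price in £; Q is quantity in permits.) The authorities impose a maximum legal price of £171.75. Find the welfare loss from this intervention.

£6.27

Competitive equilibrium: 214 − 8Q = 150 + 6Q → Q* = 4.5714, P* = 177.4286.
At the ceiling P = 171.75, quantity supplied = (171.75 − 150)/6 = 3.625.
Willingness to pay at Q' = 3.625: 214 − 8·3.625 = 185.
ΔQ = 4.5714 − 3.625 = 0.9464; wedge = 185 − 171.75 = 13.25.
The triangle = ½ × 0.9464 × 13.25 = £6.27.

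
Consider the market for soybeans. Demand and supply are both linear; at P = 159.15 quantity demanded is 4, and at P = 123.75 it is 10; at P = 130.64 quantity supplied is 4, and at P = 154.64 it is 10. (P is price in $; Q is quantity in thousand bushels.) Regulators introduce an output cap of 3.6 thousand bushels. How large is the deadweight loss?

$53.25 thousand

Demand slope = (123.75 − 159.15)/(10 − 4) = −5.9, so P = 182.75 − 5.9Q.
Supply slope = (154.64 − 130.64)/(10 − 4) = 4, so P = 114.64 + 4Q.
Competitive equilibrium: 182.75 − 5.9Q = 114.64 + 4Q → Q* = 6.8798, P* = 142.1592.
At Q = 3.6: demand price = 182.75 − 5.9·3.6 = 161.51; supply price = 114.64 + 4·3.6 = 129.04.
ΔQ = 6.8798 − 3.6 = 3.2798; wedge = 161.51 − 129.04 = 32.47.
The triangle = ½ × 3.2798 × 32.47 = $53.25 thousand.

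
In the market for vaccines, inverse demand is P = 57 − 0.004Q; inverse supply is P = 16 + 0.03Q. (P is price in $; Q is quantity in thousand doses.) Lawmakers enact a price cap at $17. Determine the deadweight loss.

Competitive equilibrium: 57 − 0.004Q = 16 + 0.03Q → Q* = 1205.88235, P* = 52.17647.
At the ceiling P = 17, quantity supplied = (17 − 16)/0.03 = 33.33333.
Willingness to pay at Q' = 33.33333: 57 − 0.004·33.33333 = 56.86667.
ΔQ = 1205.88235 − 33.33333 = 1172.54902; wedge = 56.86667 − 17 = 39.86667.
DWL = ½ × 1172.54902 × 39.86667 = $23372.81 thousand.

$23372.81 thousand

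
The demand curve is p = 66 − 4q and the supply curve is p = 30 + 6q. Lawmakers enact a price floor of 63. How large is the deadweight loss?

Competitive equilibrium: 66 − 4q = 30 + 6q → q* = 3.6, p* = 51.6.
At the floor p = 63, quantity demanded = (66 − 63)/4 = 0.75.
Sellers' marginal cost at q' = 0.75: 30 + 6·0.75 = 34.5.
Δq = 3.6 − 0.75 = 2.85; wedge = 63 − 34.5 = 28.5.
Welfare loss = ½ × 2.85 × 28.5 = 40.61.

40.61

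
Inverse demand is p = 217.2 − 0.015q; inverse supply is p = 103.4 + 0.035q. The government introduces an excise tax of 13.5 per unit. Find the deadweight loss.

Competitive equilibrium: 217.2 − 0.015q = 103.4 + 0.035q → q* = 2276, p* = 183.06.
With the tax, the buyer price exceeds the seller price by 13.5: (217.2 − 0.015q) − (103.4 + 0.035q) = 13.5 → q' = 2006.
Δq = 2276 − 2006 = 270; the wedge equals the tax, 13.5.
Deadweight loss = ½ × 270 × 13.5 = 1822.50.

1822.50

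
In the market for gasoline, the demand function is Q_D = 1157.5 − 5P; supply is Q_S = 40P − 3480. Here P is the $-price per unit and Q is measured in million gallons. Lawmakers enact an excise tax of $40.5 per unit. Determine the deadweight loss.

$3645 million

In inverse form: demand P = 231.5 − 0.2Q, supply P = 87 + 0.025Q.
Competitive equilibrium: 231.5 − 0.2Q = 87 + 0.025Q → Q* = 642.2222, P* = 103.0556.
With the tax, the buyer price exceeds the seller price by 40.5: (231.5 − 0.2Q) − (87 + 0.025Q) = 40.5 → Q' = 462.2222.
ΔQ = 642.2222 − 462.2222 = 180; the wedge equals the tax, 40.5.
Welfare loss = ½ × 180 × 40.5 = $3645 million.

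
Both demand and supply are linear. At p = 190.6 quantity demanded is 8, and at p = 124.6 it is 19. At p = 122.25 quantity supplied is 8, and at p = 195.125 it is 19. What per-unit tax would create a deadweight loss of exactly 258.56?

Demand slope = (124.6 − 190.6)/(19 − 8) = −6, so p = 238.6 − 6q.
Supply slope = (195.125 − 122.25)/(19 − 8) = 6.625, so p = 69.25 + 6.625q.
Competitive equilibrium: 238.6 − 6q = 69.25 + 6.625q → q* = 13.4139, p* = 158.1168.
A tax t gives Δq = t/12.625 and wedge t, so DWL = t²/25.25.
t²/25.25 = 258.56 → t² = 6528.64 → t = 80.8.

80.8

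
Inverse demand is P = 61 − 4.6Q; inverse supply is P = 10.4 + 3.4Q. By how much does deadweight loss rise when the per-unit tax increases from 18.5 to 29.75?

33.93

Competitive equilibrium: 61 − 4.6Q = 10.4 + 3.4Q → Q* = 6.325, P* = 31.905.
For a per-unit tax t: ΔQ = t/8, so DWL = ½·t·(t/8) = t²/16.
At t = 18.5: DWL = 21.391. At t = 29.75: DWL = 55.316.
Increase = 55.316 − 21.391 = 33.93.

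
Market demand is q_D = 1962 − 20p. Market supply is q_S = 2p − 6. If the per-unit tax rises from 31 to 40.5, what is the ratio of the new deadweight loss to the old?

In inverse form: demand p = 98.1 − 0.05q, supply p = 3 + 0.5q.
Competitive equilibrium: 98.1 − 0.05q = 3 + 0.5q → q* = 172.9091, p* = 89.4545.
For a per-unit tax t: Δq = t/0.55, so DWL = ½·t·(t/0.55) = t²/1.1.
At t = 31: DWL = 873.636. At t = 40.5: DWL = 1491.136.
Ratio = (40.5/31)² = 1.707.

1.707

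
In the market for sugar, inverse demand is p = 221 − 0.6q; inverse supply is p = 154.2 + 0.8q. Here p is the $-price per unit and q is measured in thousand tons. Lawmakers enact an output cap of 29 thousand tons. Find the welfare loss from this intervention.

$245.16 thousand

Competitive equilibrium: 221 − 0.6q = 154.2 + 0.8q → q* = 47.7143, p* = 192.3714.
At q = 29: demand price = 221 − 0.6·29 = 203.6; supply price = 154.2 + 0.8·29 = 177.4.
Δq = 47.7143 − 29 = 18.7143; wedge = 203.6 − 177.4 = 26.2.
Deadweight loss = ½ × 18.7143 × 26.2 = $245.16 thousand.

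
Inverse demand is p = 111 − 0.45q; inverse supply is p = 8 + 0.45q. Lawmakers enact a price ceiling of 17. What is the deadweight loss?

4013.89

Competitive equilibrium: 111 − 0.45q = 8 + 0.45q → q* = 114.4444, p* = 59.5.
At the ceiling p = 17, quantity supplied = (17 − 8)/0.45 = 20.
Willingness to pay at q' = 20: 111 − 0.45·20 = 102.
Δq = 114.4444 − 20 = 94.4444; wedge = 102 − 17 = 85.
Welfare loss = ½ × 94.4444 × 85 = 4013.89.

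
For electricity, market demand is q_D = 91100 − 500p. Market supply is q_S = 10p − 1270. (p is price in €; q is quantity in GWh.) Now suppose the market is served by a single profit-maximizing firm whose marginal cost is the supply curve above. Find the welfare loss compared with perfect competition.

€5.52

In inverse form: demand p = 182.2 − 0.002q, supply p = 127 + 0.1q.
Competitive equilibrium: 182.2 − 0.002q = 127 + 0.1q → q* = 541.1765, p* = 181.1176.
Marginal revenue: MR = 182.2 − 0.004q. Set MR = MC: 182.2 − 0.004q = 127 + 0.1q → q_m = 530.7692.
Price p_m = 182.2 − 0.002·530.7692 = 181.1385; MC(q_m) = 127 + 0.1·530.7692 = 180.0769.
Competitive q* = 541.1765, so Δq = 10.4073; wedge = 181.1385 − 180.0769 = 1.0616.
The triangle = ½ × 10.4073 × 1.0616 = €5.52.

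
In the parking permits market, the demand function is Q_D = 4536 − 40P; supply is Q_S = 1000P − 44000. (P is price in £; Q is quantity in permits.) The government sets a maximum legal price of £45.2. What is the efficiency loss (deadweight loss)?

In inverse form: demand P = 113.4 − 0.025Q, supply P = 44 + 0.001Q.
Competitive equilibrium: 113.4 − 0.025Q = 44 + 0.001Q → Q* = 2669.2308, P* = 46.6692.
At the ceiling P = 45.2, quantity supplied = (45.2 − 44)/0.001 = 1200.
Willingness to pay at Q' = 1200: 113.4 − 0.025·1200 = 83.4.
ΔQ = 2669.2308 − 1200 = 1469.2308; wedge = 83.4 − 45.2 = 38.2.
Welfare loss = ½ × 1469.2308 × 38.2 = £28062.31.

£28062.31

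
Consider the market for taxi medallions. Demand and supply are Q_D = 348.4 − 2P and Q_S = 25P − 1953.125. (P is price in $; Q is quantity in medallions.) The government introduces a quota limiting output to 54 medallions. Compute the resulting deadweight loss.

In inverse form: demand P = 174.2 − 0.5Q, supply P = 78.125 + 0.04Q.
Competitive equilibrium: 174.2 − 0.5Q = 78.125 + 0.04Q → Q* = 177.9167, P* = 85.2417.
At Q = 54: demand price = 174.2 − 0.5·54 = 147.2; supply price = 78.125 + 0.04·54 = 80.285.
ΔQ = 177.9167 − 54 = 123.9167; wedge = 147.2 − 80.285 = 66.915.
DWL = ½ × 123.9167 × 66.915 = $4145.94.

$4145.94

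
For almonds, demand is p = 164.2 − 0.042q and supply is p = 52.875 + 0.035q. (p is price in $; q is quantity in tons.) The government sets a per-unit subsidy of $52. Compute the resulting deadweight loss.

Competitive equilibrium: 164.2 − 0.042q = 52.875 + 0.035q → q* = 1445.7792, p* = 103.4773.
The subsidy lowers effective supply by 52: p = 0.875 + 0.035q.
New quantity: 164.2 − 0.042q = 0.875 + 0.035q → q' = 2121.1039.
Overproduction Δq = 2121.1039 − 1445.7792 = 675.3247; wedge = subsidy = 52.
Welfare loss = ½ × 675.3247 × 52 = $17558.44.

$17558.44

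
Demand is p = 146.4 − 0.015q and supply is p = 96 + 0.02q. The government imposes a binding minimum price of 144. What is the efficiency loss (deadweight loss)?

28672

Competitive equilibrium: 146.4 − 0.015q = 96 + 0.02q → q* = 1440, p* = 124.8.
At the floor p = 144, quantity demanded = (146.4 − 144)/0.015 = 160.
Sellers' marginal cost at q' = 160: 96 + 0.02·160 = 99.2.
Δq = 1440 − 160 = 1280; wedge = 144 − 99.2 = 44.8.
Welfare loss = ½ × 1280 × 44.8 = 28672.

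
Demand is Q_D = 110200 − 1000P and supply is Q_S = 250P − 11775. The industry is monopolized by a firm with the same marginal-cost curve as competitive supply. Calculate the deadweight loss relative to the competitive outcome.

11060.03

In inverse form: demand P = 110.2 − 0.001Q, supply P = 47.1 + 0.004Q.
Competitive equilibrium: 110.2 − 0.001Q = 47.1 + 0.004Q → Q* = 12620, P* = 97.58.
Marginal revenue: MR = 110.2 − 0.002Q. Set MR = MC: 110.2 − 0.002Q = 47.1 + 0.004Q → Q_m = 10516.666667.
Price P_m = 110.2 − 0.001·10516.666667 = 99.683333; MC(Q_m) = 47.1 + 0.004·10516.666667 = 89.166667.
Competitive Q* = 12620, so ΔQ = 2103.333333; wedge = 99.683333 − 89.166667 = 10.516666.
Deadweight loss = ½ × 2103.333333 × 10.516666 = 11060.03.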